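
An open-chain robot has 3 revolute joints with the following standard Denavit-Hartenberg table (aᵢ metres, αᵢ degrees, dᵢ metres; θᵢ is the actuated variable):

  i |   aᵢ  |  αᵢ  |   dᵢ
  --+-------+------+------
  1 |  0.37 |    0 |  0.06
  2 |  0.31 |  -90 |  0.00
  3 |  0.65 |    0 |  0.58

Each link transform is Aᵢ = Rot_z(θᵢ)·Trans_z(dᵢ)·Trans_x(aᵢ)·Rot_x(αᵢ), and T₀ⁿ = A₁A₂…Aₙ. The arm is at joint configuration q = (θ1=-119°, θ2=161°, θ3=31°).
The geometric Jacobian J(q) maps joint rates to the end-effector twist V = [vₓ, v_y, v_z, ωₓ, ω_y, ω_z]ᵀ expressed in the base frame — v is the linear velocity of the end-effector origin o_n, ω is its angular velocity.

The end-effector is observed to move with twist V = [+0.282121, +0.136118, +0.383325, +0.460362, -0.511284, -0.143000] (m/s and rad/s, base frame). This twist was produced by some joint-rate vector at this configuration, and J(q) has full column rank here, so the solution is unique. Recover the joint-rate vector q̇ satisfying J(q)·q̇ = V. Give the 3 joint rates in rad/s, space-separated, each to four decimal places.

o_n = [0.0769, 0.6877, -0.2748]
J₁: ẑ×o_n = [-0.6877, 0.0769, 0.0000], ω = ẑ
J2: z=[0.0000, 0.0000, 1.0000] o=[-0.1794, -0.3236, 0.0600] → [-1.0113, 0.2563, 0.0000, 0.0000, 0.0000, 1.0000]
J3: z=[-0.6691, 0.7431, 0.0000] o=[0.0510, -0.1162, 0.0600] → [-0.2488, -0.2240, -0.5572, -0.6691, 0.7431, 0.0000]
q̇ = J⁺·V = [-0.1040, -0.0390, -0.6880]

-0.1040 -0.0390 -0.6880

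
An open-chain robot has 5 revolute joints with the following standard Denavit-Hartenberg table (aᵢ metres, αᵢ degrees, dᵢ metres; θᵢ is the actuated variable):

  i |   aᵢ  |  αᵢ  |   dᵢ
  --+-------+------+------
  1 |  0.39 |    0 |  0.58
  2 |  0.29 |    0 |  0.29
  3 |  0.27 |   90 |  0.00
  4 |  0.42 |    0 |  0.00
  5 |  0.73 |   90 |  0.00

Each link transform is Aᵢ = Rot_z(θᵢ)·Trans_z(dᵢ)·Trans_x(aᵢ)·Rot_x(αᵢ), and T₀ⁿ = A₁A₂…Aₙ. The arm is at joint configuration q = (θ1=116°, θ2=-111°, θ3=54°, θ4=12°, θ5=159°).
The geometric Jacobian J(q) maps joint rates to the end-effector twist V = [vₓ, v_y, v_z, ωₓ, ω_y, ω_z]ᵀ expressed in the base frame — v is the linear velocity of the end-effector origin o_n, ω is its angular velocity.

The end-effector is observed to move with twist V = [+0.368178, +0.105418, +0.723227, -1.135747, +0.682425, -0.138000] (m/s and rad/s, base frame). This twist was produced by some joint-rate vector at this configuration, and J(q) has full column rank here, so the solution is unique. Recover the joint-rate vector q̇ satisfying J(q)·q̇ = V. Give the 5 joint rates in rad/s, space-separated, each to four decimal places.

-0.7210 0.0540 0.5290 -0.5650 -0.7600

o_n = [0.0972, 0.3414, 1.0715]
J₁: ẑ×o_n = [-0.3414, 0.0972, 0.0000], ω = ẑ
J2: z=[0.0000, 0.0000, 1.0000] o=[-0.1710, 0.3505, 0.5800] → [0.0092, 0.2682, -0.0000, 0.0000, 0.0000, 1.0000]
J3: z=[0.0000, 0.0000, 1.0000] o=[0.1179, 0.3758, 0.8700] → [0.0344, -0.0207, 0.0000, 0.0000, 0.0000, 1.0000]
J4: z=[0.8572, -0.5150, 0.0000] o=[0.2570, 0.6072, 0.8700] → [-0.1038, -0.1727, -0.3102, 0.8572, -0.5150, 0.0000]
J5: z=[0.8572, -0.5150, 0.0000] o=[0.4686, 0.9594, 0.9573] → [-0.0588, -0.0979, -0.7210, 0.8572, -0.5150, 0.0000]
q̇ = J⁺·V = [-0.7210, 0.0540, 0.5290, -0.5650, -0.7600]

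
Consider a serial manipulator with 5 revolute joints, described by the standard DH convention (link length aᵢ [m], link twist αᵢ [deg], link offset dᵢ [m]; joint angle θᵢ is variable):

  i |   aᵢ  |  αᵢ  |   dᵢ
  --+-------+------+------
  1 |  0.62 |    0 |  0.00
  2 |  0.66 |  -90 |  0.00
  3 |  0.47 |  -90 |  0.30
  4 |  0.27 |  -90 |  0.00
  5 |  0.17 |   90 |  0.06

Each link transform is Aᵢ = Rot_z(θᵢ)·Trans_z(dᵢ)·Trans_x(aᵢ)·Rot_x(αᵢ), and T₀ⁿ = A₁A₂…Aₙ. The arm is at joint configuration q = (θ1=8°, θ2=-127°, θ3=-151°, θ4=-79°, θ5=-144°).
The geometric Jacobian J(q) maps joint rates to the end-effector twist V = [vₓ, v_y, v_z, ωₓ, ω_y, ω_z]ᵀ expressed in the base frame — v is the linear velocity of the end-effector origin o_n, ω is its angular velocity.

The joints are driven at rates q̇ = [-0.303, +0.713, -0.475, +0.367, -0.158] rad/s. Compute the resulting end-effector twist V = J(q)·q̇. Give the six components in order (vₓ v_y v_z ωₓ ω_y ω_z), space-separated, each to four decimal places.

0.2533 0.1302 -0.2066 -0.5411 -0.0586 0.6558

o_n = [0.8716, -0.3123, 0.3561]
J₁: ẑ×o_n = [0.3123, 0.8716, -0.0000], ω = ẑ
J2: z=[0.0000, 0.0000, 1.0000] o=[0.6140, 0.0863, 0.0000] → [0.3986, 0.2576, -0.0000, 0.0000, 0.0000, 1.0000]
J3: z=[0.8746, -0.4848, 0.0000] o=[0.2940, -0.4910, 0.0000] → [-0.1726, -0.3114, 0.4362, 0.8746, -0.4848, 0.0000]
J4: z=[-0.2350, -0.4240, 0.8746] o=[0.7557, -0.2769, 0.2279] → [-0.0233, 0.1315, 0.0575, -0.2350, -0.4240, 0.8746]
J5: z=[0.2493, 0.8434, 0.4759] o=[1.0093, -0.3660, 0.2528] → [0.0615, -0.0913, 0.1295, 0.2493, 0.8434, 0.4759]
V = J·q̇ = [0.2533, 0.1302, -0.2066, -0.5411, -0.0586, 0.6558]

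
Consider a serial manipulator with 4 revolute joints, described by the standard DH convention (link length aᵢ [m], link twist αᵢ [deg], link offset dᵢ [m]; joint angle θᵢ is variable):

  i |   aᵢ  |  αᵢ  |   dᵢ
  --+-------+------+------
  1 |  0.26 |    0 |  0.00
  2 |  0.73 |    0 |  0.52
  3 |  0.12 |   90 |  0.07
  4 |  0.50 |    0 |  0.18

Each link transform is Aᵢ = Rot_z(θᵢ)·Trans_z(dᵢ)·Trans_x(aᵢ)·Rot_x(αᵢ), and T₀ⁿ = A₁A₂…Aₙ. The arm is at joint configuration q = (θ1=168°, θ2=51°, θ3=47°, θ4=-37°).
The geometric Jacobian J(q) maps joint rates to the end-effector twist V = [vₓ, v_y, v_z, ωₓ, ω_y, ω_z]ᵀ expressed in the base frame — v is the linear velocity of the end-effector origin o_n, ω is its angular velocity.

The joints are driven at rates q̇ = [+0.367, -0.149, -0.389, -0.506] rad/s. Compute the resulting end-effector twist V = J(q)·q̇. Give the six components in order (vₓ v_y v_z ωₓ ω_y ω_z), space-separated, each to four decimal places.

o_n = [-1.0374, -0.9108, 0.2891]
J₁: ẑ×o_n = [0.9108, -1.0374, 0.0000], ω = ẑ
J2: z=[0.0000, 0.0000, 1.0000] o=[-0.2543, 0.0541, 0.0000] → [0.9649, -0.7831, 0.0000, 0.0000, 0.0000, 1.0000]
J3: z=[0.0000, 0.0000, 1.0000] o=[-0.8216, -0.4053, 0.5200] → [0.5055, -0.2158, 0.0000, 0.0000, 0.0000, 1.0000]
J4: z=[-0.9976, 0.0698, 0.0000] o=[-0.8300, -0.5251, 0.5900] → [-0.0210, -0.3002, 0.3993, -0.9976, 0.0698, 0.0000]
V = J·q̇ = [0.0045, -0.0282, -0.2021, 0.5048, -0.0353, -0.1710]

0.0045 -0.0282 -0.2021 0.5048 -0.0353 -0.1710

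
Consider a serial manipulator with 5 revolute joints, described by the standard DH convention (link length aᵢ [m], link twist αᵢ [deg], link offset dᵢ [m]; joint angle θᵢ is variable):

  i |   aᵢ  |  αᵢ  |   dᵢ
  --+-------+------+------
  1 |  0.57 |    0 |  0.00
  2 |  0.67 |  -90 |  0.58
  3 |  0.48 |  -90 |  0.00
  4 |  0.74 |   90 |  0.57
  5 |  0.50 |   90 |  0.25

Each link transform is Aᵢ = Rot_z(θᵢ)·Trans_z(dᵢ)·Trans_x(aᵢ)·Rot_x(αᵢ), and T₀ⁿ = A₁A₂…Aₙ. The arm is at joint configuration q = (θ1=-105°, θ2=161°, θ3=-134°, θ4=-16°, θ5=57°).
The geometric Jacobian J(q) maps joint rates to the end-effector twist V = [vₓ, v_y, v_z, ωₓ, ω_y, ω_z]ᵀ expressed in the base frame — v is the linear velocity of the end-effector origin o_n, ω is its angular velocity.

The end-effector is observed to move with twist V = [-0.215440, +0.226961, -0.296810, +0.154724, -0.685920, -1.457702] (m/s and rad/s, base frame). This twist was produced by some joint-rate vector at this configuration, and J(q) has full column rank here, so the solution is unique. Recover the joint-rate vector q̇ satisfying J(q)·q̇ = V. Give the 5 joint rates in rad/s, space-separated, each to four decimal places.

-0.3140 -0.7490 -0.3340 -0.6210 -0.1850

o_n = [-0.3432, 0.0881, 2.2630]
J₁: ẑ×o_n = [-0.0881, -0.3432, 0.0000], ω = ẑ
J2: z=[0.0000, 0.0000, 1.0000] o=[-0.1475, -0.5506, 0.0000] → [-0.6387, -0.1956, 0.0000, 0.0000, 0.0000, 1.0000]
J3: z=[-0.8290, 0.5592, 0.0000] o=[0.2271, 0.0049, 0.5800] → [0.9411, 1.3952, 0.2499, -0.8290, 0.5592, 0.0000]
J4: z=[0.4022, 0.5964, 0.6947] o=[0.0407, -0.2716, 0.9253] → [0.5479, -0.8047, 0.3736, 0.4022, 0.5964, 0.6947]
J5: z=[-0.6899, 0.6963, -0.1983] o=[-0.1755, -0.2272, 1.8329] → [0.3619, 0.3299, -0.1008, -0.6899, 0.6963, -0.1983]
q̇ = J⁺·V = [-0.3140, -0.7490, -0.3340, -0.6210, -0.1850]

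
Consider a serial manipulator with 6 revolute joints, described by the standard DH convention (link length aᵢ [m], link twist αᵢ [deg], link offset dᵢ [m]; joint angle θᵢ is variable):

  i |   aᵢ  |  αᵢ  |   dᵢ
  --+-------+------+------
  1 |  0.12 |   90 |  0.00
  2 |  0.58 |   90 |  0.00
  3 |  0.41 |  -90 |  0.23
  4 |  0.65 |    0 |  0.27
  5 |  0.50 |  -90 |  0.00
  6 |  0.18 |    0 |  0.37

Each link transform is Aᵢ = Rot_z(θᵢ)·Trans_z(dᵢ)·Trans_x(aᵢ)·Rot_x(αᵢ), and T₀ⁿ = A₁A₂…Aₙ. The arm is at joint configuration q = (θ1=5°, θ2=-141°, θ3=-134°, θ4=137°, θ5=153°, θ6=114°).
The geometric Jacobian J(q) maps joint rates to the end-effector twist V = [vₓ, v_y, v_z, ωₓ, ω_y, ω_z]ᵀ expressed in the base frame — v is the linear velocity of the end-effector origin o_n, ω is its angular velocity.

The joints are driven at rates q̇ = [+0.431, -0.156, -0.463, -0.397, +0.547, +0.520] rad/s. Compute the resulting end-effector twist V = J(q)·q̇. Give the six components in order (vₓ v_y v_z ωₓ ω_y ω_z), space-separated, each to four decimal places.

0.2425 -0.0048 -0.0411 0.5277 0.6602 0.0787

o_n = [-0.2296, 0.3628, -0.1780]
J₁: ẑ×o_n = [-0.3628, -0.2296, 0.0000], ω = ẑ
J2: z=[0.0872, -0.9962, 0.0000] o=[0.1195, 0.0105, 0.0000] → [0.1773, 0.0155, -0.3171, 0.0872, -0.9962, 0.0000]
J3: z=[-0.6269, -0.0548, 0.7771] o=[-0.3295, -0.0288, -0.3650] → [-0.3146, 0.1949, -0.2400, -0.6269, -0.0548, 0.7771]
J4: z=[-0.6174, 0.6433, -0.4527] o=[-0.2789, 0.2717, -0.0070] → [-0.0687, -0.1279, -0.0880, -0.6174, 0.6433, -0.4527]
J5: z=[-0.6174, 0.6433, -0.4527] o=[-0.3935, 0.1066, -0.6816] → [0.4399, 0.2367, -0.2636, -0.6174, 0.6433, -0.4527]
J6: z=[0.6609, 0.7364, 0.1450] o=[-0.6068, 0.2115, -0.2417] → [0.0249, 0.0126, -0.1778, 0.6609, 0.7364, 0.1450]
V = J·q̇ = [0.2425, -0.0048, -0.0411, 0.5277, 0.6602, 0.0787]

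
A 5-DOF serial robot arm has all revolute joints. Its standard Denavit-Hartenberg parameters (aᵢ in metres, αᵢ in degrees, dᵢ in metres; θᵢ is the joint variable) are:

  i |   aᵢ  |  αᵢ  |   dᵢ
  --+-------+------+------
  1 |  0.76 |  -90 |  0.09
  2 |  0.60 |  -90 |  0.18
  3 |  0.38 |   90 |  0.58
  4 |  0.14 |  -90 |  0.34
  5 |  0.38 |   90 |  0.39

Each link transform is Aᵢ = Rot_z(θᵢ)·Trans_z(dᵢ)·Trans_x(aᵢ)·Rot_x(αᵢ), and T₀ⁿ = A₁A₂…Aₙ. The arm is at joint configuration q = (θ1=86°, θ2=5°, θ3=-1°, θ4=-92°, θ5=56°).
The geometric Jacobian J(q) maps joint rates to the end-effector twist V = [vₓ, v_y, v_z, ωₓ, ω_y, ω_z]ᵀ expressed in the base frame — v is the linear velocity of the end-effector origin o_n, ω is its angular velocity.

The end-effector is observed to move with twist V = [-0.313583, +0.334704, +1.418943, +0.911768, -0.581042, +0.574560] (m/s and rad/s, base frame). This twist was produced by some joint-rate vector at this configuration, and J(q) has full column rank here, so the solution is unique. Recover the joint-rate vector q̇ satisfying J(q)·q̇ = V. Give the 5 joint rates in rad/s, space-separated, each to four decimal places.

o_n = [-0.0716, 2.1032, -0.2416]
J₁: ẑ×o_n = [-2.1032, -0.0716, 0.0000], ω = ẑ
J2: z=[-0.9976, 0.0698, 0.0000] o=[0.0530, 0.7581, 0.0900] → [-0.0231, -0.3308, -1.3331, -0.9976, 0.0698, 0.0000]
J3: z=[-0.0061, -0.0869, -0.9962] o=[-0.0849, 1.3670, 0.0377] → [0.7577, -0.0149, -0.0033, -0.0061, -0.0869, -0.9962]
J4: z=[-0.9986, 0.0524, 0.0015] o=[-0.0686, 1.6946, -0.5732] → [0.0168, 0.3312, -0.4079, -0.9986, 0.0524, 0.0015]
J5: z=[0.0523, 0.9973, -0.0523] o=[-0.4075, 1.7197, -0.4329] → [0.2109, -0.0276, -0.3149, 0.0523, 0.9973, -0.0523]
q̇ = J⁺·V = [-0.1500, -0.9200, -0.6970, -0.0200, -0.5780]

-0.1500 -0.9200 -0.6970 -0.0200 -0.5780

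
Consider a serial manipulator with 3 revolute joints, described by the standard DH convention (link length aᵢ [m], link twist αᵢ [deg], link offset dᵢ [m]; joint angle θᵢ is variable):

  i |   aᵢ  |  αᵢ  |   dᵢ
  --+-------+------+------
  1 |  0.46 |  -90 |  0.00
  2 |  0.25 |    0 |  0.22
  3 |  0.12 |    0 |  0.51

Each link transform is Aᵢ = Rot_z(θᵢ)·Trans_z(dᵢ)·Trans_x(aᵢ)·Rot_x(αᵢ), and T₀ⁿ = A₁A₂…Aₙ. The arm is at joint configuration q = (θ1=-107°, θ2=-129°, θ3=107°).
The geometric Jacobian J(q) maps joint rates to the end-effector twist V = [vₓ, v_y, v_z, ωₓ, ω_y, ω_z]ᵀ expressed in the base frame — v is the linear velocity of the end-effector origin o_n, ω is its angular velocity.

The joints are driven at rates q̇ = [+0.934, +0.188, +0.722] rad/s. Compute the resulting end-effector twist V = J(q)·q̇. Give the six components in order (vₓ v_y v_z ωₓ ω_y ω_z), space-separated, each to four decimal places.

0.5464 0.4649 -0.0717 0.8702 -0.2661 0.9340

o_n = [0.5771, -0.6093, 0.2392]
J₁: ẑ×o_n = [0.6093, 0.5771, -0.0000], ω = ẑ
J2: z=[0.9563, -0.2924, 0.0000] o=[-0.1345, -0.4399, 0.0000] → [-0.0699, -0.2288, 0.0461, 0.9563, -0.2924, 0.0000]
J3: z=[0.9563, -0.2924, 0.0000] o=[0.1219, -0.3538, 0.1943] → [-0.0131, -0.0430, -0.1113, 0.9563, -0.2924, 0.0000]
V = J·q̇ = [0.5464, 0.4649, -0.0717, 0.8702, -0.2661, 0.9340]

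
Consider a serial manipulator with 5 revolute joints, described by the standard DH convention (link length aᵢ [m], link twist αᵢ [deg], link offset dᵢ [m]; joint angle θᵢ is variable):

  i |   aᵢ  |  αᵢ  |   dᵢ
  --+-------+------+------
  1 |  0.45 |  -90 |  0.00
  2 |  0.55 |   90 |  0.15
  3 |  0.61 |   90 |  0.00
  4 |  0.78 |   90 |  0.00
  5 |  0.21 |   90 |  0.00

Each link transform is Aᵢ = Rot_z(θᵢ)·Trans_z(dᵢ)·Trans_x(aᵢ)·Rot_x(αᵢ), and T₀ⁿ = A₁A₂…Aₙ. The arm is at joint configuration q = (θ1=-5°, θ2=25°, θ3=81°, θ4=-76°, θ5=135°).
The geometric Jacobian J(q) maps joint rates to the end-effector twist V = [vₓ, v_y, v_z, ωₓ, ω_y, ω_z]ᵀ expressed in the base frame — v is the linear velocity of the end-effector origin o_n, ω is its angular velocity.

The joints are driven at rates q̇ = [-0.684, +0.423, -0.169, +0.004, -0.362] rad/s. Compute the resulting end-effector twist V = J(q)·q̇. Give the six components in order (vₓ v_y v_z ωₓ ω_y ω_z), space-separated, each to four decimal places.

o_n = [1.0037, 0.7957, -0.9002]
J₁: ẑ×o_n = [-0.7957, 1.0037, 0.0000], ω = ẑ
J2: z=[0.0872, 0.9962, 0.0000] o=[0.4483, -0.0392, 0.0000] → [-0.8968, 0.0785, -0.4806, 0.0872, 0.9962, 0.0000]
J3: z=[0.4210, -0.0368, 0.9063] o=[0.9579, 0.0668, -0.2324] → [-0.6360, 0.3227, 0.3086, 0.4210, -0.0368, 0.9063]
J4: z=[0.8781, -0.2339, -0.4174] o=[1.0966, 0.6594, -0.2728] → [0.2036, 0.5897, 0.0980, 0.8781, -0.2339, -0.4174]
J5: z=[-0.3224, -0.9338, -0.1551] o=[0.8209, 0.8706, -0.9712] → [-0.0779, -0.0055, 0.1949, -0.3224, -0.9338, -0.1551]
V = J·q̇ = [0.3014, -0.7036, -0.3256, 0.0859, 0.7647, -0.7827]

0.3014 -0.7036 -0.3256 0.0859 0.7647 -0.7827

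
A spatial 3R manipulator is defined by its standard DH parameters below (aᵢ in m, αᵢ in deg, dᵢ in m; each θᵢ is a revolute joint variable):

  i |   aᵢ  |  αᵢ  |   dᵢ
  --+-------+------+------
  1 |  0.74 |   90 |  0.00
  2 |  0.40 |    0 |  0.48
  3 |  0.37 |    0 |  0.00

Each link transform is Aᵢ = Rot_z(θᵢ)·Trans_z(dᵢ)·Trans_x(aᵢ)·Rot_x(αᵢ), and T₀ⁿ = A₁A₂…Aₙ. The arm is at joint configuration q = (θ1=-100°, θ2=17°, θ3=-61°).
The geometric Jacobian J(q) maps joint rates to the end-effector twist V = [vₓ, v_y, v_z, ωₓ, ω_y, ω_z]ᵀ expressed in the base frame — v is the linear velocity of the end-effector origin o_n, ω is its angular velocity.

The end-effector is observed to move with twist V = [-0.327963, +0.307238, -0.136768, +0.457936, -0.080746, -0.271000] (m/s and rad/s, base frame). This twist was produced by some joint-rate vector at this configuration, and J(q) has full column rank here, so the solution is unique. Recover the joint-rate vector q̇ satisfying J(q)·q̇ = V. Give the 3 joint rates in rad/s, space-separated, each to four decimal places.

-0.2710 -0.0340 -0.4310

o_n = [-0.7138, -1.2842, -0.1401]
J₁: ẑ×o_n = [1.2842, -0.7138, 0.0000], ω = ẑ
J2: z=[-0.9848, 0.1736, 0.0000] o=[-0.1285, -0.7288, 0.0000] → [-0.0243, -0.1379, 0.6487, -0.9848, 0.1736, 0.0000]
J3: z=[-0.9848, 0.1736, 0.0000] o=[-0.6676, -1.0221, 0.1169] → [-0.0446, -0.2531, 0.2662, -0.9848, 0.1736, 0.0000]
q̇ = J⁺·V = [-0.2710, -0.0340, -0.4310]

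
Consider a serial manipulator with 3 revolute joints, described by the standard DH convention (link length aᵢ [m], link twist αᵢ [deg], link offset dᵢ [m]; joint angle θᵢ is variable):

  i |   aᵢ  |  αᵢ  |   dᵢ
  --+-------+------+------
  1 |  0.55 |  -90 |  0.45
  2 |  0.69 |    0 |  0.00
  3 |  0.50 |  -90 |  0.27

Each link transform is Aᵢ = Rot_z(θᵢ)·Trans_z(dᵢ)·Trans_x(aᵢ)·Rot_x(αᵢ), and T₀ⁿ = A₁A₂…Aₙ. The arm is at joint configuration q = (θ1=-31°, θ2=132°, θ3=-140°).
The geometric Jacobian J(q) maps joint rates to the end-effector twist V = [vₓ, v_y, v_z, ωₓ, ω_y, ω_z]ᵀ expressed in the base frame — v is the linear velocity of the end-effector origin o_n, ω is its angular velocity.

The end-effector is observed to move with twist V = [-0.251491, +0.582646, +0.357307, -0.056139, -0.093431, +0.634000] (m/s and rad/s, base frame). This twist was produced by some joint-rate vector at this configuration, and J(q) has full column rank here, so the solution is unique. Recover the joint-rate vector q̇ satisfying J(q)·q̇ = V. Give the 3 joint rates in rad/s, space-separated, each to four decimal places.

o_n = [0.6392, -0.0691, 0.0068]
J₁: ẑ×o_n = [0.0691, 0.6392, -0.0000], ω = ẑ
J2: z=[0.5150, 0.8572, 0.0000] o=[0.4714, -0.2833, 0.4500] → [-0.3799, 0.2283, -0.0334, 0.5150, 0.8572, 0.0000]
J3: z=[0.5150, 0.8572, 0.0000] o=[0.0757, -0.0455, -0.0628] → [0.0596, -0.0358, -0.4951, 0.5150, 0.8572, 0.0000]
q̇ = J⁺·V = [0.6340, 0.6570, -0.7660]

0.6340 0.6570 -0.7660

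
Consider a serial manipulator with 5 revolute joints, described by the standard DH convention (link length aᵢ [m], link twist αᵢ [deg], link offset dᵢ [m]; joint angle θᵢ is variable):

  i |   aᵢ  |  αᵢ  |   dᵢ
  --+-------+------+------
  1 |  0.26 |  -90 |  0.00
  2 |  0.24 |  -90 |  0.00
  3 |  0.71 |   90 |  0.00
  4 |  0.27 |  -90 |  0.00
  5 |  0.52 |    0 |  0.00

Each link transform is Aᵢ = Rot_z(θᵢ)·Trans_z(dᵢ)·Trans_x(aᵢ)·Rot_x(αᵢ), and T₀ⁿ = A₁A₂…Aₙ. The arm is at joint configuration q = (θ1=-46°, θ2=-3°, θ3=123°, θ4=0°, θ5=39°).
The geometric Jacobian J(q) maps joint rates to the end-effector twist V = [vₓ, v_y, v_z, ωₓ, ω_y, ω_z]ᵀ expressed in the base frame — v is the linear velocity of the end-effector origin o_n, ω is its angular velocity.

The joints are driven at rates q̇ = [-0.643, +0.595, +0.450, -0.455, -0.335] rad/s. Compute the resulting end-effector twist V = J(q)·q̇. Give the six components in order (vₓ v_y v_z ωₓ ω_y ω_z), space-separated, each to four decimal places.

o_n = [-1.0730, -0.3033, -0.0413]
J₁: ẑ×o_n = [0.3033, -1.0730, 0.0000], ω = ẑ
J2: z=[0.7193, 0.6947, 0.0000] o=[0.1806, -0.1870, 0.0000] → [-0.0287, 0.0297, 0.7872, 0.7193, 0.6947, 0.0000]
J3: z=[0.0364, -0.0376, -0.9986] o=[0.3471, -0.3594, 0.0126] → [0.0581, 1.4202, -0.0514, 0.0364, -0.0376, -0.9986]
J4: z=[0.1900, -0.9808, 0.0439] o=[-0.3495, -0.4953, -0.0077] → [0.0245, -0.0254, -0.6732, 0.1900, -0.9808, 0.0439]
J5: z=[0.0364, -0.0376, -0.9986] o=[-0.6144, -0.5470, -0.0154] → [0.2443, 0.4590, -0.0084, 0.0364, -0.0376, -0.9986]
V = J·q̇ = [-0.2789, 1.2045, 0.7544, 0.3457, 0.8553, -0.7778]

-0.2789 1.2045 0.7544 0.3457 0.8553 -0.7778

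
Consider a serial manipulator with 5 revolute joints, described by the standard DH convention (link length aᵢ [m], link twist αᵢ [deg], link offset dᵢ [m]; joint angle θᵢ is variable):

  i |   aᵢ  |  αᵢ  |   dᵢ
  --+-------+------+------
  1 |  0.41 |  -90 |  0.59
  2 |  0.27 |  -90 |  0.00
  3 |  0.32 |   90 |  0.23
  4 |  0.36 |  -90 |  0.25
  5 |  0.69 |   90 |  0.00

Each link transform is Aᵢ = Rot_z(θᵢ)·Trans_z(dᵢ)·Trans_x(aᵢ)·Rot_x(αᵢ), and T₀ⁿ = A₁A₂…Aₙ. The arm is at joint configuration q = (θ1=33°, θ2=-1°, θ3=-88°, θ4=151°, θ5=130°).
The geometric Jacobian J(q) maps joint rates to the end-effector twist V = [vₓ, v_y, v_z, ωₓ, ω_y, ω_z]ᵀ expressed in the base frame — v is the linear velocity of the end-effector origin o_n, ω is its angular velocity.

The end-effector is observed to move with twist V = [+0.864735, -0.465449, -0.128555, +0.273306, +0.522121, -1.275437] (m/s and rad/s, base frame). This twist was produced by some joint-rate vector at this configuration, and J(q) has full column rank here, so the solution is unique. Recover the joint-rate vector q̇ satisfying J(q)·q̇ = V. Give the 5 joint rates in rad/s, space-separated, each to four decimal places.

o_n = [0.6093, 0.8525, 0.4103]
J₁: ẑ×o_n = [-0.8525, 0.6093, 0.0000], ω = ẑ
J2: z=[-0.5446, 0.8387, 0.0000] o=[0.3439, 0.2233, 0.5900] → [-0.1507, -0.0979, -0.5653, -0.5446, 0.8387, 0.0000]
J3: z=[0.0146, 0.0095, -0.9998] o=[0.5703, 0.3703, 0.5947] → [0.4803, -0.0364, 0.0067, 0.0146, 0.0095, -0.9998]
J4: z=[-0.8570, -0.5150, -0.0174] o=[0.4088, 0.6468, 0.3649] → [-0.0198, 0.0354, -0.0730, -0.8570, -0.5150, -0.0174]
J5: z=[0.2369, -0.4239, 0.8742] o=[0.3593, 0.2498, 0.1859] → [-0.6220, 0.1654, 0.2488, 0.2369, -0.4239, 0.8742]
q̇ = J⁺·V = [-0.6180, 0.2110, 0.4940, -0.4990, -0.1970]

-0.6180 0.2110 0.4940 -0.4990 -0.1970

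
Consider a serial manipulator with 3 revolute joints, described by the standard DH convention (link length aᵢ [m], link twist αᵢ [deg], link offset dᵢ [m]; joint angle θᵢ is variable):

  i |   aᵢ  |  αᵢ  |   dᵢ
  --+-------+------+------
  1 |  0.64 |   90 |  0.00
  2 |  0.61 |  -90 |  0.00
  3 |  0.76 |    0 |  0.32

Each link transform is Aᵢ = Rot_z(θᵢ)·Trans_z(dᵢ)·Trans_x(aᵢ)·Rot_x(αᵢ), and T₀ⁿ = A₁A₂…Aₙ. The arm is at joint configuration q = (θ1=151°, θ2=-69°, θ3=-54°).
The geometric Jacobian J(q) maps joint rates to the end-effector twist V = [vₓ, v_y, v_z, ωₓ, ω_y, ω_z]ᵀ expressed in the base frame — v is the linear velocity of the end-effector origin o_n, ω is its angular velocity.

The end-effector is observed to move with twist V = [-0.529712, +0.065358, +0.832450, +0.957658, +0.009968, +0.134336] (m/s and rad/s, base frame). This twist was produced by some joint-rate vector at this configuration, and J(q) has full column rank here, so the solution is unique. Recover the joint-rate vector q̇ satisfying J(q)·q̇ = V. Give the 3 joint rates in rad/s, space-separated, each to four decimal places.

0.4540 0.4730 -0.8920

o_n = [-0.8542, 1.1765, -0.8719]
J₁: ẑ×o_n = [-1.1765, -0.8542, 0.0000], ω = ẑ
J2: z=[0.4848, 0.8746, 0.0000] o=[-0.5598, 0.3103, 0.0000] → [-0.7625, 0.4227, 0.6774, 0.4848, 0.8746, 0.0000]
J3: z=[-0.8165, 0.4526, 0.3584] o=[-0.7510, 0.4163, -0.5695] → [-0.4093, -0.2839, -0.5740, -0.8165, 0.4526, 0.3584]
q̇ = J⁺·V = [0.4540, 0.4730, -0.8920]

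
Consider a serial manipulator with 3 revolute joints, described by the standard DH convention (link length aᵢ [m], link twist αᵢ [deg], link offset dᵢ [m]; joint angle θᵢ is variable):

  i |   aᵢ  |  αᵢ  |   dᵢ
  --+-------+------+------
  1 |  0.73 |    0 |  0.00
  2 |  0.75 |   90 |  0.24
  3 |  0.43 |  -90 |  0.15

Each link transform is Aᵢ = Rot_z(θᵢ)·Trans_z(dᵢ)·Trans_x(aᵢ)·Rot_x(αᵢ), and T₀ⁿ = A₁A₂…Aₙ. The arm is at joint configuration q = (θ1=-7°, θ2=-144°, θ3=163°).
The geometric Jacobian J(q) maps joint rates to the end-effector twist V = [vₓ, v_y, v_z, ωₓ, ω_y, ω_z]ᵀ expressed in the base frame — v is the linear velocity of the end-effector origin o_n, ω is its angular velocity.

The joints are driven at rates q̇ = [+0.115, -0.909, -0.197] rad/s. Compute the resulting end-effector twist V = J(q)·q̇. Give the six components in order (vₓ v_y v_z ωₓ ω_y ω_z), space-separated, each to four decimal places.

o_n = [0.3555, -0.1220, 0.3657]
J₁: ẑ×o_n = [0.1220, 0.3555, -0.0000], ω = ẑ
J2: z=[0.0000, 0.0000, 1.0000] o=[0.7246, -0.0890, 0.0000] → [0.0331, -0.3690, 0.0000, 0.0000, 0.0000, 1.0000]
J3: z=[-0.4848, 0.8746, 0.0000] o=[0.0686, -0.4526, 0.2400] → [0.1100, 0.0610, -0.4112, -0.4848, 0.8746, 0.0000]
V = J·q̇ = [-0.0377, 0.3643, 0.0810, 0.0955, -0.1723, -0.7940]

-0.0377 0.3643 0.0810 0.0955 -0.1723 -0.7940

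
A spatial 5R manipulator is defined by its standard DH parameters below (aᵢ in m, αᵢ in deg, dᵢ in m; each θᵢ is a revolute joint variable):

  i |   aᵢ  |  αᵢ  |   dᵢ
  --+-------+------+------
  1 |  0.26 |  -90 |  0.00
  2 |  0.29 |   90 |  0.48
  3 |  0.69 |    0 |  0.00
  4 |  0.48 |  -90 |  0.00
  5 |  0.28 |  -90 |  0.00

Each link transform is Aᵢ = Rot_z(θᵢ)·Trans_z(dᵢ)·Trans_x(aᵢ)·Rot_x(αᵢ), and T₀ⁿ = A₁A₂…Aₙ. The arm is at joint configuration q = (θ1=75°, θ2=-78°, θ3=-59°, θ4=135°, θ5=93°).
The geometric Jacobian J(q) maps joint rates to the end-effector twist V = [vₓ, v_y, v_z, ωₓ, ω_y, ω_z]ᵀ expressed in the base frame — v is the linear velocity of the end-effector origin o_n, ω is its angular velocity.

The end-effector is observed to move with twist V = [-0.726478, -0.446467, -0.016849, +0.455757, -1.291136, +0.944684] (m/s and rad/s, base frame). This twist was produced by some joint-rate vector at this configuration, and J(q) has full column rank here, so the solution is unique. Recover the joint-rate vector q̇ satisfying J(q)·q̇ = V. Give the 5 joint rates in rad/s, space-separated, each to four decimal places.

o_n = [-0.1496, 0.7556, 0.6833]
J₁: ẑ×o_n = [-0.7556, -0.1496, 0.0000], ω = ẑ
J2: z=[-0.9659, 0.2588, 0.0000] o=[0.0673, 0.2511, 0.0000] → [0.1768, 0.6600, -0.4311, -0.9659, 0.2588, 0.0000]
J3: z=[-0.2532, -0.9448, 0.2079] o=[-0.3807, 0.4336, 0.2837] → [-0.4445, 0.1492, 0.1369, -0.2532, -0.9448, 0.2079]
J4: z=[-0.2532, -0.9448, 0.2079] o=[0.2097, 0.3519, 0.6313] → [-0.1330, -0.0615, -0.4417, -0.2532, -0.9448, 0.2079]
J5: z=[-0.2859, -0.1322, -0.9491] o=[-0.2340, 0.4958, 0.7449] → [0.2547, -0.0977, -0.0631, -0.2859, -0.1322, -0.9491]
q̇ = J⁺·V = [0.2930, -0.6740, 0.3700, 0.8700, -0.4150]

0.2930 -0.6740 0.3700 0.8700 -0.4150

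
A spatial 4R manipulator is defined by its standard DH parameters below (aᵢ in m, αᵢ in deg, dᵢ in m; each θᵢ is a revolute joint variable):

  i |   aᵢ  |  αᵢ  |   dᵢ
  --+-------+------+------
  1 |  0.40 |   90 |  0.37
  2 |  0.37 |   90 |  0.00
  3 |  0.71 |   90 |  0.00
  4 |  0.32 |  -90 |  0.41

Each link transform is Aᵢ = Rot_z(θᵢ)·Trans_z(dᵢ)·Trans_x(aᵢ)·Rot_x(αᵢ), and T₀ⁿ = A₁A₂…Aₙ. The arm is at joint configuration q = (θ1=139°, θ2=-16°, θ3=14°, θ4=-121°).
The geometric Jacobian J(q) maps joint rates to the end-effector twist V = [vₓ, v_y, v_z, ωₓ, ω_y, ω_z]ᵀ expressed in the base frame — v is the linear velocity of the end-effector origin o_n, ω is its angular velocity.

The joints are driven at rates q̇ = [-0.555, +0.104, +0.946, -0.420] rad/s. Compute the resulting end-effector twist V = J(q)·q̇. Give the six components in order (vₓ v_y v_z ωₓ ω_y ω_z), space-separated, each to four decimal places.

o_n = [-1.2576, 0.7408, 0.3585]
J₁: ẑ×o_n = [-0.7408, -1.2576, 0.0000], ω = ẑ
J2: z=[0.6561, 0.7547, 0.0000] o=[-0.3019, 0.2624, 0.3700] → [-0.0087, 0.0075, 1.0351, 0.6561, 0.7547, 0.0000]
J3: z=[0.2080, -0.1808, -0.9613] o=[-0.5703, 0.4958, 0.2680] → [0.2192, 0.6418, -0.0733, 0.2080, -0.1808, -0.9613]
J4: z=[-0.8121, -0.5797, -0.0667] o=[-0.9574, 1.0599, 0.0781] → [-0.1838, 0.2477, 0.0851, -0.8121, -0.5797, -0.0667]
V = J·q̇ = [0.6948, 1.2018, 0.0026, 0.6061, 0.1509, -1.4363]

0.6948 1.2018 0.0026 0.6061 0.1509 -1.4363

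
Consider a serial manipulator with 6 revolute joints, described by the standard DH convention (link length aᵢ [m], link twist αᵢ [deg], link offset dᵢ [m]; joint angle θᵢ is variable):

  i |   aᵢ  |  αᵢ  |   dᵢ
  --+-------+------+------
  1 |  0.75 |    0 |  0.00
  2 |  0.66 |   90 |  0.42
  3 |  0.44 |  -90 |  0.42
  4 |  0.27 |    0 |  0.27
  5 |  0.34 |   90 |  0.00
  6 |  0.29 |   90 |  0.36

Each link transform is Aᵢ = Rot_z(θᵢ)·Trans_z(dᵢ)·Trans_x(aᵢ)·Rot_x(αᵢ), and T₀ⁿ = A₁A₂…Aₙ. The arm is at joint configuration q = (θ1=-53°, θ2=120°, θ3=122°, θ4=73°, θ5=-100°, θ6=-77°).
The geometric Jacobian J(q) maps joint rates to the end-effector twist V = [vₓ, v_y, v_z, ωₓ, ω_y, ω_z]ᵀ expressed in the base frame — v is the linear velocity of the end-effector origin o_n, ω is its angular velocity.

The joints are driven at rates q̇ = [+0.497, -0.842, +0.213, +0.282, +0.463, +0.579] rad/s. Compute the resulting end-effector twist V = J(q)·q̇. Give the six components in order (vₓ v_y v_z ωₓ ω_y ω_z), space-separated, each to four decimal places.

0.0560 -0.3583 0.2821 0.4785 -0.7382 -0.9627

o_n = [1.1786, -0.5916, 1.0343]
J₁: ẑ×o_n = [0.5916, 1.1786, -0.0000], ω = ẑ
J2: z=[0.0000, 0.0000, 1.0000] o=[0.4514, -0.5990, 0.0000] → [-0.0074, 0.7272, 0.0000, 0.0000, 0.0000, 1.0000]
J3: z=[0.9205, -0.3907, 0.0000] o=[0.7092, 0.0086, 0.4200] → [-0.2400, -0.5655, -0.3691, 0.9205, -0.3907, 0.0000]
J4: z=[-0.3314, -0.7806, -0.5299] o=[1.0048, -0.3702, 0.7931] → [-0.3056, -0.0122, 0.2091, -0.3314, -0.7806, -0.5299]
J5: z=[-0.3314, -0.7806, -0.5299] o=[0.6613, -0.5186, 0.7170] → [-0.2864, -0.1690, 0.4280, -0.3314, -0.7806, -0.5299]
J6: z=[0.9142, -0.1267, -0.3850] o=[0.7406, -0.7267, 0.9739] → [0.0443, -0.2239, 0.1789, 0.9142, -0.1267, -0.3850]
V = J·q̇ = [0.0560, -0.3583, 0.2821, 0.4785, -0.7382, -0.9627]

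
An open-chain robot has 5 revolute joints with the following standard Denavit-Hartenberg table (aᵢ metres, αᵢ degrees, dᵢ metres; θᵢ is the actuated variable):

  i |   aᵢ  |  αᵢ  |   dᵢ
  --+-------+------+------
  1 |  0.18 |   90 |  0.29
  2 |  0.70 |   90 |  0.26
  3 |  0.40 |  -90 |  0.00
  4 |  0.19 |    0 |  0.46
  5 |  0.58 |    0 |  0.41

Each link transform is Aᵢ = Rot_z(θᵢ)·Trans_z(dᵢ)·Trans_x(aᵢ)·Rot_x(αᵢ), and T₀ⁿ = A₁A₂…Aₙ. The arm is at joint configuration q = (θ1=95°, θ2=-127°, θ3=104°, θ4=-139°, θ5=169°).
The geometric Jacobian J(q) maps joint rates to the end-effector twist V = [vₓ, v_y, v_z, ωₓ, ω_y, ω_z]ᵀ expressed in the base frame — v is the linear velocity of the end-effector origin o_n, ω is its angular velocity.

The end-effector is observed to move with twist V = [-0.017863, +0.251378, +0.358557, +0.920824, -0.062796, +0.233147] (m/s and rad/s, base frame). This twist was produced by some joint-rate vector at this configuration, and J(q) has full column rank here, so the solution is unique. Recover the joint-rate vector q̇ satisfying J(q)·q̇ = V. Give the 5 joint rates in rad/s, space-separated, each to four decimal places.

0.8630 0.7650 -0.2650 0.0040 -0.6110

o_n = [0.7385, 0.5759, 0.4522]
J₁: ẑ×o_n = [-0.5759, 0.7385, 0.0000], ω = ẑ
J2: z=[0.9962, 0.0872, 0.0000] o=[-0.0157, 0.1793, 0.2900] → [0.0141, -0.1616, 0.3293, 0.9962, 0.0872, 0.0000]
J3: z=[0.0696, -0.7956, 0.6018] o=[0.2800, -0.2177, -0.2690] → [-1.0514, 0.2257, 0.4200, 0.0696, -0.7956, 0.6018]
J4: z=[-0.2919, 0.5606, 0.7749] o=[0.6616, -0.1258, -0.1918] → [-0.1827, 0.2476, -0.2479, -0.2919, 0.5606, 0.7749]
J5: z=[-0.2919, 0.5606, 0.7749] o=[0.3992, -0.0001, 0.2120] → [-0.3116, 0.3330, -0.3583, -0.2919, 0.5606, 0.7749]
q̇ = J⁺·V = [0.8630, 0.7650, -0.2650, 0.0040, -0.6110]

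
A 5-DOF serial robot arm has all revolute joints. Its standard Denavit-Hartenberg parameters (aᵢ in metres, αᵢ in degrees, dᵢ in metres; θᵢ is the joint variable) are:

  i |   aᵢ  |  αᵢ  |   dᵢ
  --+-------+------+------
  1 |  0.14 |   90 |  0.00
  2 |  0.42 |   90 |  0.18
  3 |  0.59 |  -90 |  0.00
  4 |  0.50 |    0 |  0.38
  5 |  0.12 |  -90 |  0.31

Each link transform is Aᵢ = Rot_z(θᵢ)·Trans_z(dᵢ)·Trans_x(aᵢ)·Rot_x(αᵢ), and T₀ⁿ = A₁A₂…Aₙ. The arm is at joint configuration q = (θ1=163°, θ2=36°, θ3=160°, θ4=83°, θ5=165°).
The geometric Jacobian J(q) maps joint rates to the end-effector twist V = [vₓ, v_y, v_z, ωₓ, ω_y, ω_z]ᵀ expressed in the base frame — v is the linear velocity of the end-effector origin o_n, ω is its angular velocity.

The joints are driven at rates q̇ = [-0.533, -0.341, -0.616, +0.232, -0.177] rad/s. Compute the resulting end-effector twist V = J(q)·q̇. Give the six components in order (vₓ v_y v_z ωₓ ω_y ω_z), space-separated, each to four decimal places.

o_n = [0.3044, -0.3661, 0.0849]
J₁: ẑ×o_n = [0.3661, 0.3044, -0.0000], ω = ẑ
J2: z=[0.2924, 0.9563, 0.0000] o=[-0.1339, 0.0409, 0.0000] → [0.0812, -0.0248, -0.5381, 0.2924, 0.9563, 0.0000]
J3: z=[-0.5621, 0.1719, -0.8090] o=[-0.4062, 0.3124, 0.2469] → [-0.5768, -0.6659, 0.2593, -0.5621, 0.1719, -0.8090]
J4: z=[-0.0101, -0.9795, -0.2010] o=[0.0817, 0.3742, -0.0790] → [-0.3094, -0.0431, 0.2256, -0.0101, -0.9795, -0.2010]
J5: z=[-0.0101, -0.9795, -0.2010] o=[0.4072, -0.0769, 0.2124] → [0.0667, 0.0194, -0.0978, -0.0101, -0.9795, -0.2010]
V = J·q̇ = [0.0489, 0.2430, 0.0934, 0.2460, -0.4858, -0.0457]

0.0489 0.2430 0.0934 0.2460 -0.4858 -0.0457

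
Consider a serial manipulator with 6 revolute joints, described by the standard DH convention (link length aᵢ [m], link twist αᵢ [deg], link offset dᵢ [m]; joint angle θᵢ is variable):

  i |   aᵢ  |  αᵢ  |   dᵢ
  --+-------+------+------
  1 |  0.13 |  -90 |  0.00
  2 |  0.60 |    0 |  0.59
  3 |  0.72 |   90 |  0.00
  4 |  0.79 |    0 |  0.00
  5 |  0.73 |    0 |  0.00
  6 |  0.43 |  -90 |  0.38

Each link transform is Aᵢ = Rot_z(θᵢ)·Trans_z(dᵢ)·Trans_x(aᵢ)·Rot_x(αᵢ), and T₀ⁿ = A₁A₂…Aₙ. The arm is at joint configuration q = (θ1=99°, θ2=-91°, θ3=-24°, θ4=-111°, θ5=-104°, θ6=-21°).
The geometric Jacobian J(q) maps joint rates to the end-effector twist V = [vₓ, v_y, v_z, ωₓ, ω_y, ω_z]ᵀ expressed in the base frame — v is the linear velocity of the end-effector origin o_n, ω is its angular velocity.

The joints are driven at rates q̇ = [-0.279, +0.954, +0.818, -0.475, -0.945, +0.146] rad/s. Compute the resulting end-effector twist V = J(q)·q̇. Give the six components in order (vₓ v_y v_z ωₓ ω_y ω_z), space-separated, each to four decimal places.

o_n = [-0.6113, -0.1527, 0.0754]
J₁: ẑ×o_n = [0.1527, -0.6113, 0.0000], ω = ẑ
J2: z=[-0.9877, -0.1564, 0.0000] o=[-0.0203, 0.1284, 0.0000] → [-0.0118, 0.0745, 0.1852, -0.9877, -0.1564, 0.0000]
J3: z=[-0.9877, -0.1564, 0.0000] o=[-0.6014, 0.0258, 0.5999] → [0.0821, -0.5181, 0.1747, -0.9877, -0.1564, 0.0000]
J4: z=[0.1418, -0.8951, -0.4226] o=[-0.5538, -0.2748, 1.2525] → [1.1052, 0.1912, -0.0341, 0.1418, -0.8951, -0.4226]
J5: z=[0.1418, -0.8951, -0.4226] o=[0.1559, -0.0412, 0.9959] → [0.7769, 0.4547, -0.7026, 0.1418, -0.8951, -0.4226]
J6: z=[0.1418, -0.8951, -0.4226] o=[-0.2972, 0.1429, 0.4539] → [0.2139, 0.1864, -0.3231, 0.1418, -0.8951, -0.4226]
V = J·q̇ = [-1.2146, -0.6755, 0.9525, -1.9308, 0.8632, 0.2594]

-1.2146 -0.6755 0.9525 -1.9308 0.8632 0.2594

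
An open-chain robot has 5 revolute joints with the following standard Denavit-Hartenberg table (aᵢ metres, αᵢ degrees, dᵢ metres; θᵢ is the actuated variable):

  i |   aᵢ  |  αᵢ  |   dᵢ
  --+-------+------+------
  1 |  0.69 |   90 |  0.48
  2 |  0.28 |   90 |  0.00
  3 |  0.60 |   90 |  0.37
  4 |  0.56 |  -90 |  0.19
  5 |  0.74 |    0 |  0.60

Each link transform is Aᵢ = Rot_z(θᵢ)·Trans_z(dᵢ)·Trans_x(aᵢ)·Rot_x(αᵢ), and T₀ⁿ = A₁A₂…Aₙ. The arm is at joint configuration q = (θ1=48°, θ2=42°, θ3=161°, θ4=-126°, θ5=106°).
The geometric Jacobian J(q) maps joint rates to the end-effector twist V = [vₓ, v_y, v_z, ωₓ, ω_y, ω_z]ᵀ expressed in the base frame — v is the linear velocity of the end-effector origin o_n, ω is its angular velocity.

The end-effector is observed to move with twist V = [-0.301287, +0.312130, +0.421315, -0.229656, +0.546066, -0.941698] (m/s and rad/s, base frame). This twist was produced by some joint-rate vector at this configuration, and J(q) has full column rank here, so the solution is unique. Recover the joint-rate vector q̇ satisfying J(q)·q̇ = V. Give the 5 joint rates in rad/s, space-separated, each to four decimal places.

o_n = [-0.1709, 0.1205, 0.2006]
J₁: ẑ×o_n = [-0.1205, -0.1709, 0.0000], ω = ẑ
J2: z=[0.7431, -0.6691, 0.0000] o=[0.4617, 0.5128, 0.4800] → [0.1869, 0.2076, -0.7148, 0.7431, -0.6691, 0.0000]
J3: z=[0.4477, 0.4973, -0.7431] o=[0.6009, 0.6674, 0.6674] → [-0.6385, 0.7826, 0.1390, 0.4477, 0.4973, -0.7431]
J4: z=[0.8645, -0.4529, 0.2178] o=[0.6297, 0.4074, 0.0128] → [-0.0226, -0.3368, -0.6106, 0.8645, -0.4529, 0.2178]
J5: z=[-0.4478, -0.8910, -0.0750] o=[0.6662, 0.3396, 0.5991] → [0.3386, -0.1156, -0.6478, -0.4478, -0.8910, -0.0750]
q̇ = J⁺·V = [-0.6150, -0.5870, 0.4450, 0.0380, 0.0570]

-0.6150 -0.5870 0.4450 0.0380 0.0570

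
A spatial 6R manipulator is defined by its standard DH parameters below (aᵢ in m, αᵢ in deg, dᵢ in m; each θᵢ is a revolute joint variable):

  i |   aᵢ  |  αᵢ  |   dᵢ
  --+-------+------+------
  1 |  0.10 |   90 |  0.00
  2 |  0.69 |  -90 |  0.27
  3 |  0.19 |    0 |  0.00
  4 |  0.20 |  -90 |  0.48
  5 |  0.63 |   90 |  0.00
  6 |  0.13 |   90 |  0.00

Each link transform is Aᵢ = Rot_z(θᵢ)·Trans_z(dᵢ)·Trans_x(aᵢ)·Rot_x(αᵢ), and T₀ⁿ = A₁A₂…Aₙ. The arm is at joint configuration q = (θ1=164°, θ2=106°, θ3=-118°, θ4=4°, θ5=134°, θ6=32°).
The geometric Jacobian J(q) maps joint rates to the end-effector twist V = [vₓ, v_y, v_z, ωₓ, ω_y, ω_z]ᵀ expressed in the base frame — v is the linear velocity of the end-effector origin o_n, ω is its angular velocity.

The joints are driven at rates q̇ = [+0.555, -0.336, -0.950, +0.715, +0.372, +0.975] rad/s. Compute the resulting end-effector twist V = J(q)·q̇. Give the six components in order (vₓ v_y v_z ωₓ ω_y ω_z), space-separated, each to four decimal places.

-0.1349 -0.0622 0.0492 -0.7028 0.6759 0.8589

o_n = [0.1144, 0.1531, 0.7753]
J₁: ẑ×o_n = [-0.1531, 0.1144, 0.0000], ω = ẑ
J2: z=[0.2756, 0.9613, 0.0000] o=[-0.0961, 0.0276, 0.0000] → [0.7453, -0.2137, -0.1677, 0.2756, 0.9613, 0.0000]
J3: z=[0.9240, -0.2650, -0.2756] o=[0.1611, 0.2347, 0.6633] → [-0.0522, -0.0907, -0.0877, 0.9240, -0.2650, -0.2756]
J4: z=[0.9240, -0.2650, -0.2756] o=[0.1837, 0.4027, 0.5775] → [-0.1212, -0.1637, -0.2490, 0.9240, -0.2650, -0.2756]
J5: z=[0.3542, 0.3216, 0.8782] o=[0.6561, 0.4574, 0.3670] → [0.3985, -0.6203, 0.0665, 0.3542, 0.3216, 0.8782]
J6: z=[-0.5383, 0.8380, -0.0898] o=[0.1743, 0.1796, 0.6630] → [0.0917, 0.0658, 0.0644, -0.5383, 0.8380, -0.0898]
V = J·q̇ = [-0.1349, -0.0622, 0.0492, -0.7028, 0.6759, 0.8589]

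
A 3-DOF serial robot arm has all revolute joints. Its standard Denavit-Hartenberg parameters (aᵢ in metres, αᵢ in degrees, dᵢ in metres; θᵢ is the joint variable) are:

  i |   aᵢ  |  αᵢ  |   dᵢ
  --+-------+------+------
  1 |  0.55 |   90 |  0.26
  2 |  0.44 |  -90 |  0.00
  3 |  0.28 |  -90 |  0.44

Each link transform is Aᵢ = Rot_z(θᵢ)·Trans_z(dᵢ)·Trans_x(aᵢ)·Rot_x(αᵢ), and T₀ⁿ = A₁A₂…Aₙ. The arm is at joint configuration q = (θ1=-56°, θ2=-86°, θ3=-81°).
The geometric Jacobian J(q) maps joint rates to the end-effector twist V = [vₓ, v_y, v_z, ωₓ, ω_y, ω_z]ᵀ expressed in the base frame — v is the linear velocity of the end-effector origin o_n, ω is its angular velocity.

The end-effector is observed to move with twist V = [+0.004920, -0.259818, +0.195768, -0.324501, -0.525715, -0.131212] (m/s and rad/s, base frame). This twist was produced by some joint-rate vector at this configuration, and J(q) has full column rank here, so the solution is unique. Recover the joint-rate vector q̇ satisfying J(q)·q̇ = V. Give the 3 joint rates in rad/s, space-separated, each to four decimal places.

o_n = [0.3426, -1.0025, -0.1919]
J₁: ẑ×o_n = [1.0025, 0.3426, -0.0000], ω = ẑ
J2: z=[-0.8290, -0.5592, 0.0000] o=[0.3076, -0.4560, 0.2600] → [0.2527, -0.3747, 0.4727, -0.8290, -0.5592, 0.0000]
J3: z=[0.5578, -0.8270, 0.0698] o=[0.3247, -0.4814, -0.1789] → [0.0471, 0.0085, -0.2759, 0.5578, -0.8270, 0.0698]
q̇ = J⁺·V = [-0.1490, 0.5630, 0.2550]

-0.1490 0.5630 0.2550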